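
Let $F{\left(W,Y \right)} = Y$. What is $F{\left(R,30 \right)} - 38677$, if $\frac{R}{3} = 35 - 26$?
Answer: $-38647$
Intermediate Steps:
$R = 27$ ($R = 3 \left(35 - 26\right) = 3 \cdot 9 = 27$)
$F{\left(R,30 \right)} - 38677 = 30 - 38677 = -38647$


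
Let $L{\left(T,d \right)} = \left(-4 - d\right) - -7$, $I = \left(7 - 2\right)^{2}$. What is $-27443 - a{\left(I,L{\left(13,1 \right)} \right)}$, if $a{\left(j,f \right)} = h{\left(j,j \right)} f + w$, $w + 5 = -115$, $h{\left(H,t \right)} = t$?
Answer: $-27373$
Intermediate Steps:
$w = -120$ ($w = -5 - 115 = -120$)
$I = 25$ ($I = 5^{2} = 25$)
$L{\left(T,d \right)} = 3 - d$ ($L{\left(T,d \right)} = \left(-4 - d\right) + 7 = 3 - d$)
$a{\left(j,f \right)} = -120 + f j$ ($a{\left(j,f \right)} = j f - 120 = f j - 120 = -120 + f j$)
$-27443 - a{\left(I,L{\left(13,1 \right)} \right)} = -27443 - \left(-120 + \left(3 - 1\right) 25\right) = -27443 - \left(-120 + 2 \cdot 25\right) = -27443 - \left(-120 + 50\right) = -27443 - -70 = -27443 + 70 = -27373$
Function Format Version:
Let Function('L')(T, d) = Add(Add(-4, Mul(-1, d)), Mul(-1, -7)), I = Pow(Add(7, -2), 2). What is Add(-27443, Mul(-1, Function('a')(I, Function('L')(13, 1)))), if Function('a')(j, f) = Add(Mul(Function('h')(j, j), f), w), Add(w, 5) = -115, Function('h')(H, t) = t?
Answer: -27373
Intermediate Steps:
w = -120 (w = Add(-5, -115) = -120)
I = 25 (I = Pow(5, 2) = 25)
Function('L')(T, d) = Add(3, Mul(-1, d)) (Function('L')(T, d) = Add(Add(-4, Mul(-1, d)), 7) = Add(3, Mul(-1, d)))
Function('a')(j, f) = Add(-120, Mul(f, j)) (Function('a')(j, f) = Add(Mul(j, f), -120) = Add(Mul(f, j), -120) = Add(-120, Mul(f, j)))
Add(-27443, Mul(-1, Function('a')(I, Function('L')(13, 1)))) = Add(-27443, Mul(-1, Add(-120, Mul(Add(3, Mul(-1, 1)), 25)))) = Add(-27443, Mul(-1, Add(-120, Mul(Add(3, -1), 25)))) = Add(-27443, Mul(-1, Add(-120, Mul(2, 25)))) = Add(-27443, Mul(-1, Add(-120, 50))) = Add(-27443, Mul(-1, -70)) = Add(-27443, 70) = -27373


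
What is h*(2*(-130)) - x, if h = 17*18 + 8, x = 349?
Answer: -81989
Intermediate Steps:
h = 314 (h = 306 + 8 = 314)
h*(2*(-130)) - x = 314*(2*(-130)) - 1*349 = 314*(-260) - 349 = -81640 - 349 = -81989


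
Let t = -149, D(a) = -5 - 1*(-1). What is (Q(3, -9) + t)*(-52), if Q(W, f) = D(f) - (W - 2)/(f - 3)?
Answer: 23855/3 ≈ 7951.7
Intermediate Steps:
D(a) = -4 (D(a) = -5 + 1 = -4)
Q(W, f) = -4 - (-2 + W)/(-3 + f) (Q(W, f) = -4 - (W - 2)/(f - 3) = -4 - (-2 + W)/(-3 + f))
(Q(3, -9) + t)*(-52) = ((14 - 1*3 - 4*(-9))/(-3 - 9) - 149)*(-52) = ((14 - 3 + 36)/(-12) - 149)*(-52) = (-1/12*47 - 149)*(-52) = (-47/12 - 149)*(-52) = -1835/12*(-52) = 23855/3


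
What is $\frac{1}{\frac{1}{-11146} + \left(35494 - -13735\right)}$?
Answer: $\frac{11146}{548706433} \approx 2.0313 \cdot 10^{-5}$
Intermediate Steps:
$\frac{1}{\frac{1}{-11146} + \left(35494 - -13735\right)} = \frac{1}{- \frac{1}{11146} + \left(35494 + 13735\right)} = \frac{1}{- \frac{1}{11146} + 49229} = \frac{1}{\frac{548706433}{11146}} = \frac{11146}{548706433}$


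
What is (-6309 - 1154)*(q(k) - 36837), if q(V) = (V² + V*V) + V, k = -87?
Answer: 162588918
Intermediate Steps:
q(V) = V + 2*V² (q(V) = (V² + V²) + V = 2*V² + V = V + 2*V²)
(-6309 - 1154)*(q(k) - 36837) = (-6309 - 1154)*(-87*(1 + 2*(-87)) - 36837) = -7463*(-87*(1 - 174) - 36837) = -7463*(-87*(-173) - 36837) = -7463*(15051 - 36837) = -7463*(-21786) = 162588918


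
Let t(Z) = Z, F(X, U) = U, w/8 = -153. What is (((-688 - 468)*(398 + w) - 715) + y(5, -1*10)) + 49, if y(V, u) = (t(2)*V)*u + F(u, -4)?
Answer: 954086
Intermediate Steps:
w = -1224 (w = 8*(-153) = -1224)
y(V, u) = -4 + 2*V*u (y(V, u) = (2*V)*u - 4 = 2*V*u - 4 = -4 + 2*V*u)
(((-688 - 468)*(398 + w) - 715) + y(5, -1*10)) + 49 = (((-688 - 468)*(398 - 1224) - 715) + (-4 + 2*5*(-1*10))) + 49 = ((-1156*(-826) - 715) + (-4 + 2*5*(-10))) + 49 = ((954856 - 715) + (-4 - 100)) + 49 = (954141 - 104) + 49 = 954037 + 49 = 954086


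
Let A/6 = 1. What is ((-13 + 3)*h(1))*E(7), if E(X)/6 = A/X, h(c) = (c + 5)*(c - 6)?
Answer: 10800/7 ≈ 1542.9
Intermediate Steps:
A = 6 (A = 6*1 = 6)
h(c) = (-6 + c)*(5 + c) (h(c) = (5 + c)*(-6 + c) = (-6 + c)*(5 + c))
E(X) = 36/X (E(X) = 6*(6/X) = 36/X)
((-13 + 3)*h(1))*E(7) = ((-13 + 3)*(-30 + 1**2 - 1*1))*(36/7) = (-10*(-30 + 1 - 1))*(36*(1/7)) = -10*(-30)*(36/7) = 300*(36/7) = 10800/7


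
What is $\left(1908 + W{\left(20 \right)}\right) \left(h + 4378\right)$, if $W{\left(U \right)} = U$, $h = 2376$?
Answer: $13021712$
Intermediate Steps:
$\left(1908 + W{\left(20 \right)}\right) \left(h + 4378\right) = \left(1908 + 20\right) \left(2376 + 4378\right) = 1928 \cdot 6754 = 13021712$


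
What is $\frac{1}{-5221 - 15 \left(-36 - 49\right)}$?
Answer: $- \frac{1}{3946} \approx -0.00025342$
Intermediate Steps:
$\frac{1}{-5221 - 15 \left(-36 - 49\right)} = \frac{1}{-5221 - -1275} = \frac{1}{-5221 + 1275} = \frac{1}{-3946} = - \frac{1}{3946}$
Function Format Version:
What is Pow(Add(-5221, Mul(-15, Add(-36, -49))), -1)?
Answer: Rational(-1, 3946) ≈ -0.00025342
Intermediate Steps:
Pow(Add(-5221, Mul(-15, Add(-36, -49))), -1) = Pow(Add(-5221, Mul(-15, -85)), -1) = Pow(Add(-5221, 1275), -1) = Pow(-3946, -1) = Rational(-1, 3946)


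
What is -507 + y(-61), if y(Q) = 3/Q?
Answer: -30930/61 ≈ -507.05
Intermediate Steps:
-507 + y(-61) = -507 + 3/(-61) = -507 + 3*(-1/61) = -507 - 3/61 = -30930/61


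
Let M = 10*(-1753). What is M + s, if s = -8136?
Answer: -25666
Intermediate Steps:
M = -17530
M + s = -17530 - 8136 = -25666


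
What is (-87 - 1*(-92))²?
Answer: 25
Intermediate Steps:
(-87 - 1*(-92))² = (-87 + 92)² = 5² = 25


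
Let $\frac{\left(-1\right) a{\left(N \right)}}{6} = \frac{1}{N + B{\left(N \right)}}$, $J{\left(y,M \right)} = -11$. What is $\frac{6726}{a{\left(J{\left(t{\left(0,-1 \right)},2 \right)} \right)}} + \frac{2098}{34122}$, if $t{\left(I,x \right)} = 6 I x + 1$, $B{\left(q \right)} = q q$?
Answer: $- \frac{2103790861}{17061} \approx -1.2331 \cdot 10^{5}$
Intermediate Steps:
$B{\left(q \right)} = q^{2}$
$t{\left(I,x \right)} = 1 + 6 I x$ ($t{\left(I,x \right)} = 6 I x + 1 = 1 + 6 I x$)
$a{\left(N \right)} = - \frac{6}{N + N^{2}}$
$\frac{6726}{a{\left(J{\left(t{\left(0,-1 \right)},2 \right)} \right)}} + \frac{2098}{34122} = \frac{6726}{\left(-6\right) \frac{1}{-11} \frac{1}{1 - 11}} + \frac{2098}{34122} = \frac{6726}{\left(-6\right) \left(- \frac{1}{11}\right) \frac{1}{-10}} + 2098 \cdot \frac{1}{34122} = \frac{6726}{\left(-6\right) \left(- \frac{1}{11}\right) \left(- \frac{1}{10}\right)} + \frac{1049}{17061} = \frac{6726}{- \frac{3}{55}} + \frac{1049}{17061} = 6726 \left(- \frac{55}{3}\right) + \frac{1049}{17061} = -123310 + \frac{1049}{17061} = - \frac{2103790861}{17061}$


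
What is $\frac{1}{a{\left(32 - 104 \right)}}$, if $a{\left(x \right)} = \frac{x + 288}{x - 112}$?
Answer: $- \frac{23}{27} \approx -0.85185$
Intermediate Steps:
$a{\left(x \right)} = \frac{288 + x}{-112 + x}$
$\frac{1}{a{\left(32 - 104 \right)}} = \frac{1}{\frac{1}{-112 + \left(32 - 104\right)} \left(288 + \left(32 - 104\right)\right)} = \frac{1}{\frac{1}{-112 - 72} \left(288 - 72\right)} = \frac{1}{\frac{1}{-184} \cdot 216} = \frac{1}{\left(- \frac{1}{184}\right) 216} = \frac{1}{- \frac{27}{23}} = - \frac{23}{27}$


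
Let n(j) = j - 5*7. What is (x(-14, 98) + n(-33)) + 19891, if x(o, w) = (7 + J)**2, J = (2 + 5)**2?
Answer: 22959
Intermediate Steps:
J = 49 (J = 7**2 = 49)
x(o, w) = 3136 (x(o, w) = (7 + 49)**2 = 56**2 = 3136)
n(j) = -35 + j (n(j) = j - 35 = -35 + j)
(x(-14, 98) + n(-33)) + 19891 = (3136 + (-35 - 33)) + 19891 = (3136 - 68) + 19891 = 3068 + 19891 = 22959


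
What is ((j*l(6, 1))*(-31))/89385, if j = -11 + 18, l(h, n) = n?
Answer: -217/89385 ≈ -0.0024277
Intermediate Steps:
j = 7
((j*l(6, 1))*(-31))/89385 = ((7*1)*(-31))/89385 = (7*(-31))*(1/89385) = -217*1/89385 = -217/89385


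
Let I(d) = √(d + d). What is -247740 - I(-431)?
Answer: -247740 - I*√862 ≈ -2.4774e+5 - 29.36*I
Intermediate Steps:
I(d) = √2*√d (I(d) = √(2*d) = √2*√d)
-247740 - I(-431) = -247740 - √2*√(-431) = -247740 - √2*I*√431 = -247740 - I*√862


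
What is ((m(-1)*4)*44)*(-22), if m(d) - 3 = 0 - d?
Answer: -15488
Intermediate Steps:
m(d) = 3 - d (m(d) = 3 + (0 - d) = 3 - d)
((m(-1)*4)*44)*(-22) = (((3 - 1*(-1))*4)*44)*(-22) = (((3 + 1)*4)*44)*(-22) = ((4*4)*44)*(-22) = (16*44)*(-22) = 704*(-22) = -15488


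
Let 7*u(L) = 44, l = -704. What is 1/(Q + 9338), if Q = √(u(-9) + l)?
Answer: 32683/305196296 - I*√8547/305196296 ≈ 0.00010709 - 3.0292e-7*I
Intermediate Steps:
u(L) = 44/7 (u(L) = (⅐)*44 = 44/7)
Q = 2*I*√8547/7 (Q = √(44/7 - 704) = √(-4884/7) = 2*I*√8547/7 ≈ 26.414*I)
1/(Q + 9338) = 1/(2*I*√8547/7 + 9338) = 1/(9338 + 2*I*√8547/7)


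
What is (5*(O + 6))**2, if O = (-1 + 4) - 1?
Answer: 1600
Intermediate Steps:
O = 2 (O = 3 - 1 = 2)
(5*(O + 6))**2 = (5*(2 + 6))**2 = (5*8)**2 = 40**2 = 1600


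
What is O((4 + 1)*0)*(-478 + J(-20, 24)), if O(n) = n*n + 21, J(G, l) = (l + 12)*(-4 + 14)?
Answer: -2478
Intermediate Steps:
J(G, l) = 120 + 10*l (J(G, l) = (12 + l)*10 = 120 + 10*l)
O(n) = 21 + n² (O(n) = n² + 21 = 21 + n²)
O((4 + 1)*0)*(-478 + J(-20, 24)) = (21 + ((4 + 1)*0)²)*(-478 + (120 + 10*24)) = (21 + (5*0)²)*(-478 + (120 + 240)) = (21 + 0²)*(-478 + 360) = (21 + 0)*(-118) = 21*(-118) = -2478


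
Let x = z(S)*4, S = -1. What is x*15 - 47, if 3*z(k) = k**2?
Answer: -27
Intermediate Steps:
z(k) = k**2/3
x = 4/3 (x = ((1/3)*(-1)**2)*4 = ((1/3)*1)*4 = (1/3)*4 = 4/3 ≈ 1.3333)
x*15 - 47 = (4/3)*15 - 47 = 20 - 47 = -27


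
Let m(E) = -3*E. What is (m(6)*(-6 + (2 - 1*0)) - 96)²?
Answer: 576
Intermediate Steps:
(m(6)*(-6 + (2 - 1*0)) - 96)² = ((-3*6)*(-6 + (2 - 1*0)) - 96)² = (-18*(-6 + (2 + 0)) - 96)² = (-18*(-6 + 2) - 96)² = (-18*(-4) - 96)² = (72 - 96)² = (-24)² = 576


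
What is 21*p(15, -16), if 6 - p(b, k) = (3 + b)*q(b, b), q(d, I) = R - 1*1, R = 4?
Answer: -1008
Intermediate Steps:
q(d, I) = 3 (q(d, I) = 4 - 1*1 = 4 - 1 = 3)
p(b, k) = -3 - 3*b (p(b, k) = 6 - (3 + b)*3 = 6 - (9 + 3*b) = 6 + (-9 - 3*b) = -3 - 3*b)
21*p(15, -16) = 21*(-3 - 3*15) = 21*(-3 - 45) = 21*(-48) = -1008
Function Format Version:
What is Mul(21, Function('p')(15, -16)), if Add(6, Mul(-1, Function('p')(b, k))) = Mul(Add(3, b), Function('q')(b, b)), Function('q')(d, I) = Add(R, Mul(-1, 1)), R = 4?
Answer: -1008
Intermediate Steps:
Function('q')(d, I) = 3 (Function('q')(d, I) = Add(4, Mul(-1, 1)) = Add(4, -1) = 3)
Function('p')(b, k) = Add(-3, Mul(-3, b)) (Function('p')(b, k) = Add(6, Mul(-1, Mul(Add(3, b), 3))) = Add(6, Mul(-1, Add(9, Mul(3, b)))) = Add(6, Add(-9, Mul(-3, b))) = Add(-3, Mul(-3, b)))
Mul(21, Function('p')(15, -16)) = Mul(21, Add(-3, Mul(-3, 15))) = Mul(21, Add(-3, -45)) = Mul(21, -48) = -1008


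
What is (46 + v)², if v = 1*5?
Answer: 2601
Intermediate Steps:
v = 5
(46 + v)² = (46 + 5)² = 51² = 2601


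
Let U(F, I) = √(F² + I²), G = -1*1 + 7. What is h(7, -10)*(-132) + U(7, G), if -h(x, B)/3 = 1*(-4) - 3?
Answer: -2772 + √85 ≈ -2762.8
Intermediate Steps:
G = 6 (G = -1 + 7 = 6)
h(x, B) = 21 (h(x, B) = -3*(1*(-4) - 3) = -3*(-4 - 3) = -3*(-7) = 21)
h(7, -10)*(-132) + U(7, G) = 21*(-132) + √(7² + 6²) = -2772 + √(49 + 36) = -2772 + √85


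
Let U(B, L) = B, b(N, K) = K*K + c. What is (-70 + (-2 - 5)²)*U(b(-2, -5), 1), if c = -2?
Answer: -483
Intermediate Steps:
b(N, K) = -2 + K² (b(N, K) = K*K - 2 = K² - 2 = -2 + K²)
(-70 + (-2 - 5)²)*U(b(-2, -5), 1) = (-70 + (-2 - 5)²)*(-2 + (-5)²) = (-70 + (-7)²)*(-2 + 25) = (-70 + 49)*23 = -21*23 = -483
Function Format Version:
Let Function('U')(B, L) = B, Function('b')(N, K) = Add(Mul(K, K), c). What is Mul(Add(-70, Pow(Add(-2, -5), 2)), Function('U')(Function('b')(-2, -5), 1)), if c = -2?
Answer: -483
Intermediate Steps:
Function('b')(N, K) = Add(-2, Pow(K, 2)) (Function('b')(N, K) = Add(Mul(K, K), -2) = Add(Pow(K, 2), -2) = Add(-2, Pow(K, 2)))
Mul(Add(-70, Pow(Add(-2, -5), 2)), Function('U')(Function('b')(-2, -5), 1)) = Mul(Add(-70, Pow(Add(-2, -5), 2)), Add(-2, Pow(-5, 2))) = Mul(Add(-70, Pow(-7, 2)), Add(-2, 25)) = Mul(Add(-70, 49), 23) = Mul(-21, 23) = -483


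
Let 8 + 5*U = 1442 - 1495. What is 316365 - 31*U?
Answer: 1583716/5 ≈ 3.1674e+5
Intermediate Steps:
U = -61/5 (U = -8/5 + (1442 - 1495)/5 = -8/5 + (⅕)*(-53) = -8/5 - 53/5 = -61/5 ≈ -12.200)
316365 - 31*U = 316365 - 31*(-61)/5 = 316365 - 1*(-1891/5) = 316365 + 1891/5 = 1583716/5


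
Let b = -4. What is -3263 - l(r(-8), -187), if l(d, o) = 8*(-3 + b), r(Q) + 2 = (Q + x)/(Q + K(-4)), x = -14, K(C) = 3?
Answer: -3207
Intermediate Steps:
r(Q) = -2 + (-14 + Q)/(3 + Q) (r(Q) = -2 + (Q - 14)/(Q + 3) = -2 + (-14 + Q)/(3 + Q))
l(d, o) = -56 (l(d, o) = 8*(-3 - 4) = 8*(-7) = -56)
-3263 - l(r(-8), -187) = -3263 - 1*(-56) = -3263 + 56 = -3207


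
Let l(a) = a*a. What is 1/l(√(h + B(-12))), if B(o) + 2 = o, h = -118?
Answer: -1/132 ≈ -0.0075758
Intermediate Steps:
B(o) = -2 + o
l(a) = a²
1/l(√(h + B(-12))) = 1/((√(-118 + (-2 - 12)))²) = 1/((√(-118 - 14))²) = 1/((√(-132))²) = 1/((2*I*√33)²) = 1/(-132) = -1/132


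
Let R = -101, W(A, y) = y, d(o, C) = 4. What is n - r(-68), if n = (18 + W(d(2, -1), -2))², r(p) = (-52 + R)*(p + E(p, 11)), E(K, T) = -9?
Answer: -11525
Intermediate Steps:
r(p) = 1377 - 153*p (r(p) = (-52 - 101)*(p - 9) = -153*(-9 + p) = 1377 - 153*p)
n = 256 (n = (18 - 2)² = 16² = 256)
n - r(-68) = 256 - (1377 - 153*(-68)) = 256 - (1377 + 10404) = 256 - 1*11781 = 256 - 11781 = -11525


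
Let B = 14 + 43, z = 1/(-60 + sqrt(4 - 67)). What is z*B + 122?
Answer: 49274/407 - 19*I*sqrt(7)/407 ≈ 121.07 - 0.12351*I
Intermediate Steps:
z = 1/(-60 + 3*I*sqrt(7)) (z = 1/(-60 + sqrt(-63)) = 1/(-60 + 3*I*sqrt(7)) ≈ -0.01638 - 0.0021669*I)
B = 57
z*B + 122 = (-20/1221 - I*sqrt(7)/1221)*57 + 122 = (-380/407 - 19*I*sqrt(7)/407) + 122 = 49274/407 - 19*I*sqrt(7)/407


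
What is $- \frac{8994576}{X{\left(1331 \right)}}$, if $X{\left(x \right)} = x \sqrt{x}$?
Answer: $- \frac{8994576 \sqrt{11}}{161051} \approx -185.23$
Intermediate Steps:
$X{\left(x \right)} = x^{\frac{3}{2}}$
$- \frac{8994576}{X{\left(1331 \right)}} = - \frac{8994576}{1331^{\frac{3}{2}}} = - \frac{8994576}{14641 \sqrt{11}} = - 8994576 \frac{\sqrt{11}}{161051} = - \frac{8994576 \sqrt{11}}{161051}$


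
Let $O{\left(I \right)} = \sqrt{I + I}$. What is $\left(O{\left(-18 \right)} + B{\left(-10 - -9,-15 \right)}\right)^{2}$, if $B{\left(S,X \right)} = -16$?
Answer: $220 - 192 i \approx 220.0 - 192.0 i$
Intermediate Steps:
$O{\left(I \right)} = \sqrt{2} \sqrt{I}$ ($O{\left(I \right)} = \sqrt{2 I} = \sqrt{2} \sqrt{I}$)
$\left(O{\left(-18 \right)} + B{\left(-10 - -9,-15 \right)}\right)^{2} = \left(\sqrt{2} \sqrt{-18} - 16\right)^{2} = \left(\sqrt{2} \cdot 3 i \sqrt{2} - 16\right)^{2} = \left(6 i - 16\right)^{2} = \left(-16 + 6 i\right)^{2}$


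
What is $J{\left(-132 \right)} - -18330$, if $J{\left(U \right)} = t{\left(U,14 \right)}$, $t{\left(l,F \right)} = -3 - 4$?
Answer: $18323$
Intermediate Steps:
$t{\left(l,F \right)} = -7$ ($t{\left(l,F \right)} = -3 - 4 = -7$)
$J{\left(U \right)} = -7$
$J{\left(-132 \right)} - -18330 = -7 - -18330 = -7 + 18330 = 18323$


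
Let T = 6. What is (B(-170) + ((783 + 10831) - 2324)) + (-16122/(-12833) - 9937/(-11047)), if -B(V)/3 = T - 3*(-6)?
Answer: 1307106001173/141766151 ≈ 9220.2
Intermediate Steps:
B(V) = -72 (B(V) = -3*(6 - 3*(-6)) = -3*(6 + 18) = -3*24 = -72)
(B(-170) + ((783 + 10831) - 2324)) + (-16122/(-12833) - 9937/(-11047)) = (-72 + ((783 + 10831) - 2324)) + (-16122/(-12833) - 9937/(-11047)) = (-72 + (11614 - 2324)) + (-16122*(-1/12833) - 9937*(-1/11047)) = (-72 + 9290) + (16122/12833 + 9937/11047) = 9218 + 305621255/141766151 = 1307106001173/141766151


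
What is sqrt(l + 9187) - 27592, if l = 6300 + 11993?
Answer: -27592 + 2*sqrt(6870) ≈ -27426.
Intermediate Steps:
l = 18293
sqrt(l + 9187) - 27592 = sqrt(18293 + 9187) - 27592 = sqrt(27480) - 27592 = 2*sqrt(6870) - 27592 = -27592 + 2*sqrt(6870)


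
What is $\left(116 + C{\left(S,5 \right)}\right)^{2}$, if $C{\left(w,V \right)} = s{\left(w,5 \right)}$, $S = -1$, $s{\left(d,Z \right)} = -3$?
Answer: $12769$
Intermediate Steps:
$C{\left(w,V \right)} = -3$
$\left(116 + C{\left(S,5 \right)}\right)^{2} = \left(116 - 3\right)^{2} = 113^{2} = 12769$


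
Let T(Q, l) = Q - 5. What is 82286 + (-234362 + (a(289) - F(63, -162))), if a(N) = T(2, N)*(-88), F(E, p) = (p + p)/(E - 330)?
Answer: -13511376/89 ≈ -1.5181e+5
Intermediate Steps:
T(Q, l) = -5 + Q
F(E, p) = 2*p/(-330 + E) (F(E, p) = (2*p)/(-330 + E) = 2*p/(-330 + E))
a(N) = 264 (a(N) = (-5 + 2)*(-88) = -3*(-88) = 264)
82286 + (-234362 + (a(289) - F(63, -162))) = 82286 + (-234362 + (264 - 2*(-162)/(-330 + 63))) = 82286 + (-234362 + (264 - 2*(-162)/(-267))) = 82286 + (-234362 + (264 - 2*(-162)*(-1)/267)) = 82286 + (-234362 + (264 - 1*108/89)) = 82286 + (-234362 + (264 - 108/89)) = 82286 + (-234362 + 23388/89) = 82286 - 20834830/89 = -13511376/89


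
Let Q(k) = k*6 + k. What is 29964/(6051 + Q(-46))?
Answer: 29964/5729 ≈ 5.2302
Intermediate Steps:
Q(k) = 7*k (Q(k) = 6*k + k = 7*k)
29964/(6051 + Q(-46)) = 29964/(6051 + 7*(-46)) = 29964/(6051 - 322) = 29964/5729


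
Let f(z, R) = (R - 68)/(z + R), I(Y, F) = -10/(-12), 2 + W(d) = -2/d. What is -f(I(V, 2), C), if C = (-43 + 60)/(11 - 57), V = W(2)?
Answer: 9435/64 ≈ 147.42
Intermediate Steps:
W(d) = -2 - 2/d
V = -3 (V = -2 - 2/2 = -2 - 2*½ = -2 - 1 = -3)
I(Y, F) = ⅚ (I(Y, F) = -10*(-1/12) = ⅚)
C = -17/46 (C = 17/(-46) = 17*(-1/46) = -17/46 ≈ -0.36957)
f(z, R) = (-68 + R)/(R + z)
-f(I(V, 2), C) = -(-68 - 17/46)/(-17/46 + ⅚) = -(-3145)/(32/69*46) = -69*(-3145)/(32*46) = -1*(-9435/64) = 9435/64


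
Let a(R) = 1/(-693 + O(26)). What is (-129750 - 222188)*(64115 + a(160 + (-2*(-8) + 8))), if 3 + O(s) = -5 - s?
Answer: -16404394688552/727 ≈ -2.2565e+10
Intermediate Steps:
O(s) = -8 - s (O(s) = -3 + (-5 - s) = -8 - s)
a(R) = -1/727 (a(R) = 1/(-693 + (-8 - 1*26)) = 1/(-693 + (-8 - 26)) = 1/(-693 - 34) = 1/(-727) = -1/727)
(-129750 - 222188)*(64115 + a(160 + (-2*(-8) + 8))) = (-129750 - 222188)*(64115 - 1/727) = -351938*46611604/727 = -16404394688552/727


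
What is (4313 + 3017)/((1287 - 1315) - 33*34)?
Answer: -733/115 ≈ -6.3739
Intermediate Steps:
(4313 + 3017)/((1287 - 1315) - 33*34) = 7330/(-28 - 1122) = 7330/(-1150) = 7330*(-1/1150) = -733/115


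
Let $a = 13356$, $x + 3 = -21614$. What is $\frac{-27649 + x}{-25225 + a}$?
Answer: $\frac{49266}{11869} \approx 4.1508$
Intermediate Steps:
$x = -21617$ ($x = -3 - 21614 = -21617$)
$\frac{-27649 + x}{-25225 + a} = \frac{-27649 - 21617}{-25225 + 13356} = - \frac{49266}{-11869} = \left(-49266\right) \left(- \frac{1}{11869}\right) = \frac{49266}{11869}$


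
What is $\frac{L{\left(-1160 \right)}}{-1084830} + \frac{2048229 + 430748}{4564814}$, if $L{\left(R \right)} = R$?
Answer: $\frac{269456380315}{495204717162} \approx 0.54413$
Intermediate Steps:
$\frac{L{\left(-1160 \right)}}{-1084830} + \frac{2048229 + 430748}{4564814} = - \frac{1160}{-1084830} + \frac{2048229 + 430748}{4564814} = \left(-1160\right) \left(- \frac{1}{1084830}\right) + 2478977 \cdot \frac{1}{4564814} = \frac{116}{108483} + \frac{2478977}{4564814} = \frac{269456380315}{495204717162}$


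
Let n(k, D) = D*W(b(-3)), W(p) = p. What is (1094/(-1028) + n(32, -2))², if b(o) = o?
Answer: 6436369/264196 ≈ 24.362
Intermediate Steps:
n(k, D) = -3*D (n(k, D) = D*(-3) = -3*D)
(1094/(-1028) + n(32, -2))² = (1094/(-1028) - 3*(-2))² = (1094*(-1/1028) + 6)² = (-547/514 + 6)² = (2537/514)² = 6436369/264196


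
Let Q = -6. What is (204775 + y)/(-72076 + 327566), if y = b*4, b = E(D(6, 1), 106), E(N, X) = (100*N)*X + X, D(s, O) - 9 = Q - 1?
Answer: 289999/255490 ≈ 1.1351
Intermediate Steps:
D(s, O) = 2 (D(s, O) = 9 + (-6 - 1) = 9 - 7 = 2)
E(N, X) = X + 100*N*X (E(N, X) = 100*N*X + X = X + 100*N*X)
b = 21306 (b = 106*(1 + 100*2) = 106*(1 + 200) = 106*201 = 21306)
y = 85224 (y = 21306*4 = 85224)
(204775 + y)/(-72076 + 327566) = (204775 + 85224)/(-72076 + 327566) = 289999/255490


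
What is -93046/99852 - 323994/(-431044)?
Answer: -484716946/2690037843 ≈ -0.18019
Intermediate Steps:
-93046/99852 - 323994/(-431044) = -93046*1/99852 - 323994*(-1/431044) = -46523/49926 + 161997/215522 = -484716946/2690037843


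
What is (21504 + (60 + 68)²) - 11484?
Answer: 26404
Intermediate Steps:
(21504 + (60 + 68)²) - 11484 = (21504 + 128²) - 11484 = (21504 + 16384) - 11484 = 37888 - 11484 = 26404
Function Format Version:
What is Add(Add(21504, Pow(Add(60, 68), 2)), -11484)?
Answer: 26404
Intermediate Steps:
Add(Add(21504, Pow(Add(60, 68), 2)), -11484) = Add(Add(21504, Pow(128, 2)), -11484) = Add(Add(21504, 16384), -11484) = Add(37888, -11484) = 26404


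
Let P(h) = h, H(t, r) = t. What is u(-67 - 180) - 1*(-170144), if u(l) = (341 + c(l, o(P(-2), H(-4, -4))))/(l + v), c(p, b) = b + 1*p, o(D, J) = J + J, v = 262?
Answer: 2552246/15 ≈ 1.7015e+5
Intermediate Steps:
o(D, J) = 2*J
c(p, b) = b + p
u(l) = (333 + l)/(262 + l) (u(l) = (341 + (2*(-4) + l))/(l + 262) = (341 + (-8 + l))/(262 + l) = (333 + l)/(262 + l))
u(-67 - 180) - 1*(-170144) = (333 + (-67 - 180))/(262 + (-67 - 180)) - 1*(-170144) = (333 - 247)/(262 - 247) + 170144 = 86/15 + 170144 = 2552246/15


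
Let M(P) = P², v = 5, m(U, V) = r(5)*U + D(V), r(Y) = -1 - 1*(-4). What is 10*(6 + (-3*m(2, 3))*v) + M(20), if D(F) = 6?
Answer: -1340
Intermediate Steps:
r(Y) = 3 (r(Y) = -1 + 4 = 3)
m(U, V) = 6 + 3*U (m(U, V) = 3*U + 6 = 6 + 3*U)
10*(6 + (-3*m(2, 3))*v) + M(20) = 10*(6 - 3*(6 + 3*2)*5) + 20² = 10*(6 - 3*(6 + 6)*5) + 400 = 10*(6 - 3*12*5) + 400 = 10*(6 - 36*5) + 400 = 10*(6 - 180) + 400 = 10*(-174) + 400 = -1740 + 400 = -1340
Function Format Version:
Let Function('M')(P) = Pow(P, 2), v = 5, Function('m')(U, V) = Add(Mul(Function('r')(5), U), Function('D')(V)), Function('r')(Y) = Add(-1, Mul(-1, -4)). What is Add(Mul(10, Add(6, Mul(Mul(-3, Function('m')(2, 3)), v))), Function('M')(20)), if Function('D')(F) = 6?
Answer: -1340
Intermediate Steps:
Function('r')(Y) = 3 (Function('r')(Y) = Add(-1, 4) = 3)
Function('m')(U, V) = Add(6, Mul(3, U)) (Function('m')(U, V) = Add(Mul(3, U), 6) = Add(6, Mul(3, U)))
Add(Mul(10, Add(6, Mul(Mul(-3, Function('m')(2, 3)), v))), Function('M')(20)) = Add(Mul(10, Add(6, Mul(Mul(-3, Add(6, Mul(3, 2))), 5))), Pow(20, 2)) = Add(Mul(10, Add(6, Mul(Mul(-3, Add(6, 6)), 5))), 400) = Add(Mul(10, Add(6, Mul(Mul(-3, 12), 5))), 400) = Add(Mul(10, Add(6, Mul(-36, 5))), 400) = Add(Mul(10, Add(6, -180)), 400) = Add(Mul(10, -174), 400) = Add(-1740, 400) = -1340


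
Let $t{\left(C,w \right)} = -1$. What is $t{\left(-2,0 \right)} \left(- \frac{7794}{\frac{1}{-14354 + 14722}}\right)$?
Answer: $2868192$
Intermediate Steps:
$t{\left(-2,0 \right)} \left(- \frac{7794}{\frac{1}{-14354 + 14722}}\right) = - \frac{-7794}{\frac{1}{-14354 + 14722}} = - \frac{-7794}{\frac{1}{368}} = - \left(-7794\right) \frac{1}{\frac{1}{368}} = - \left(-7794\right) 368 = \left(-1\right) \left(-2868192\right) = 2868192$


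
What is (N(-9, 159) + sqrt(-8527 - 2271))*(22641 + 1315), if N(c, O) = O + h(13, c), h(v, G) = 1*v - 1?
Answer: 4096476 + 23956*I*sqrt(10798) ≈ 4.0965e+6 + 2.4894e+6*I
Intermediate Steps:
h(v, G) = -1 + v (h(v, G) = v - 1 = -1 + v)
N(c, O) = 12 + O (N(c, O) = O + (-1 + 13) = O + 12 = 12 + O)
(N(-9, 159) + sqrt(-8527 - 2271))*(22641 + 1315) = ((12 + 159) + sqrt(-8527 - 2271))*(22641 + 1315) = (171 + sqrt(-10798))*23956 = (171 + I*sqrt(10798))*23956 = 4096476 + 23956*I*sqrt(10798)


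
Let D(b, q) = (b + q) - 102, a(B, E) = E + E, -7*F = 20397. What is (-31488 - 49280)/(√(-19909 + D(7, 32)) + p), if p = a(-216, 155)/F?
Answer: 446864003040/1038638479481 + 8400631400928*I*√4993/1038638479481 ≈ 0.43024 + 571.52*I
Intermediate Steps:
F = -20397/7 (F = -⅐*20397 = -20397/7 ≈ -2913.9)
a(B, E) = 2*E
D(b, q) = -102 + b + q
p = -2170/20397 (p = (2*155)/(-20397/7) = 310*(-7/20397) = -2170/20397 ≈ -0.10639)
(-31488 - 49280)/(√(-19909 + D(7, 32)) + p) = (-31488 - 49280)/(√(-19909 + (-102 + 7 + 32)) - 2170/20397) = -80768/(√(-19909 - 63) - 2170/20397) = -80768/(√(-19972) - 2170/20397) = -80768/(2*I*√4993 - 2170/20397) = -80768/(-2170/20397 + 2*I*√4993)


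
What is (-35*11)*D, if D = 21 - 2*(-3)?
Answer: -10395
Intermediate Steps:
D = 27 (D = 21 - 1*(-6) = 21 + 6 = 27)
(-35*11)*D = -35*11*27 = -7*55*27 = -385*27 = -10395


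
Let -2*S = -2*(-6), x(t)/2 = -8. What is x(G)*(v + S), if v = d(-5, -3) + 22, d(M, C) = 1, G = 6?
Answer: -272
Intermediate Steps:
x(t) = -16 (x(t) = 2*(-8) = -16)
S = -6 (S = -(-1)*(-6) = -1/2*12 = -6)
v = 23 (v = 1 + 22 = 23)
x(G)*(v + S) = -16*(23 - 6) = -16*17 = -272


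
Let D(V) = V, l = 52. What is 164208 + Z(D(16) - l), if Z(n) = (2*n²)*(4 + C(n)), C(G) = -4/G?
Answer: 174864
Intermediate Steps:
Z(n) = 2*n²*(4 - 4/n) (Z(n) = (2*n²)*(4 - 4/n) = 2*n²*(4 - 4/n))
164208 + Z(D(16) - l) = 164208 + 8*(16 - 1*52)*(-1 + (16 - 1*52)) = 164208 + 8*(16 - 52)*(-1 + (16 - 52)) = 164208 + 8*(-36)*(-1 - 36) = 164208 + 8*(-36)*(-37) = 164208 + 10656 = 174864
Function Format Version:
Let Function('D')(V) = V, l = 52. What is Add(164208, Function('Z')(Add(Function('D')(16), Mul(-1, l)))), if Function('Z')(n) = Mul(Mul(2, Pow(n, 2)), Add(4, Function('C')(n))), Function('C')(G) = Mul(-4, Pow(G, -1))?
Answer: 174864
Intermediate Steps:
Function('Z')(n) = Mul(2, Pow(n, 2), Add(4, Mul(-4, Pow(n, -1)))) (Function('Z')(n) = Mul(Mul(2, Pow(n, 2)), Add(4, Mul(-4, Pow(n, -1)))) = Mul(2, Pow(n, 2), Add(4, Mul(-4, Pow(n, -1)))))
Add(164208, Function('Z')(Add(Function('D')(16), Mul(-1, l)))) = Add(164208, Mul(8, Add(16, Mul(-1, 52)), Add(-1, Add(16, Mul(-1, 52))))) = Add(164208, Mul(8, Add(16, -52), Add(-1, Add(16, -52)))) = Add(164208, Mul(8, -36, Add(-1, -36))) = Add(164208, Mul(8, -36, -37)) = Add(164208, 10656) = 174864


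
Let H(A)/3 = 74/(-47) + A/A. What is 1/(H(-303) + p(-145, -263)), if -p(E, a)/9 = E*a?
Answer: -47/16131186 ≈ -2.9136e-6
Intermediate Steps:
p(E, a) = -9*E*a
H(A) = -81/47 (H(A) = 3*(74/(-47) + A/A) = 3*(74*(-1/47) + 1) = 3*(-74/47 + 1) = 3*(-27/47) = -81/47)
1/(H(-303) + p(-145, -263)) = 1/(-81/47 - 9*(-145)*(-263)) = 1/(-81/47 - 343215) = 1/(-16131186/47) = -47/16131186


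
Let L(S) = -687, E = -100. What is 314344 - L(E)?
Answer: 315031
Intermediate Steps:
314344 - L(E) = 314344 - 1*(-687) = 314344 + 687 = 315031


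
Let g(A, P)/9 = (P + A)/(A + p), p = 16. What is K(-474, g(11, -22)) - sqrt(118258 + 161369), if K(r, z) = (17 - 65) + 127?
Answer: 79 - sqrt(279627) ≈ -449.80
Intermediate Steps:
g(A, P) = 9*(A + P)/(16 + A) (g(A, P) = 9*((P + A)/(A + 16)) = 9*((A + P)/(16 + A)) = 9*(A + P)/(16 + A))
K(r, z) = 79 (K(r, z) = -48 + 127 = 79)
K(-474, g(11, -22)) - sqrt(118258 + 161369) = 79 - sqrt(118258 + 161369) = 79 - sqrt(279627)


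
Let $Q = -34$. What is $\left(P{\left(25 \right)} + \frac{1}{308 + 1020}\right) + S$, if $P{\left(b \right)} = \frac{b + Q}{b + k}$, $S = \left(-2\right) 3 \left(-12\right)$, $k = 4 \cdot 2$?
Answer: $\frac{1047803}{14608} \approx 71.728$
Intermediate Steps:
$k = 8$
$S = 72$ ($S = \left(-6\right) \left(-12\right) = 72$)
$P{\left(b \right)} = \frac{-34 + b}{8 + b}$ ($P{\left(b \right)} = \frac{b - 34}{b + 8} = \frac{-34 + b}{8 + b}$)
$\left(P{\left(25 \right)} + \frac{1}{308 + 1020}\right) + S = \left(\frac{-34 + 25}{8 + 25} + \frac{1}{308 + 1020}\right) + 72 = \left(\frac{1}{33} \left(-9\right) + \frac{1}{1328}\right) + 72 = \left(- \frac{3}{11} + \frac{1}{1328}\right) + 72 = - \frac{3973}{14608} + 72 = \frac{1047803}{14608}$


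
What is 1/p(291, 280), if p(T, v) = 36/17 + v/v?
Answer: 17/53 ≈ 0.32075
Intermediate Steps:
p(T, v) = 53/17 (p(T, v) = 36*(1/17) + 1 = 36/17 + 1 = 53/17)
1/p(291, 280) = 1/(53/17) = 17/53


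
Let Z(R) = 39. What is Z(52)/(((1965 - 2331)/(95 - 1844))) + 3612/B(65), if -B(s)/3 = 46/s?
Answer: -4250909/2806 ≈ -1514.9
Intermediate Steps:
B(s) = -138/s
Z(52)/(((1965 - 2331)/(95 - 1844))) + 3612/B(65) = 39/(((1965 - 2331)/(95 - 1844))) + 3612/((-138/65)) = 39/((-366/(-1749))) + 3612/((-138*1/65)) = 39/((-366*(-1/1749))) + 3612/(-138/65) = 39/(122/583) + 3612*(-65/138) = 39*(583/122) - 39130/23 = 22737/122 - 39130/23 = -4250909/2806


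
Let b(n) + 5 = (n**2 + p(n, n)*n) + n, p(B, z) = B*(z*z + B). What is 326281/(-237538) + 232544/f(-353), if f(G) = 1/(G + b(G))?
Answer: 855280339395247292663/237538 ≈ 3.6006e+15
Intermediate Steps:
p(B, z) = B*(B + z**2) (p(B, z) = B*(z**2 + B) = B*(B + z**2))
b(n) = -5 + n + n**2 + n**2*(n + n**2) (b(n) = -5 + ((n**2 + (n*(n + n**2))*n) + n) = -5 + ((n**2 + n**2*(n + n**2)) + n) = -5 + (n + n**2 + n**2*(n + n**2)) = -5 + n + n**2 + n**2*(n + n**2))
f(G) = 1/(-5 + G**2 + 2*G + G**3*(1 + G)) (f(G) = 1/(G + (-5 + G + G**2 + G**3*(1 + G))) = 1/(-5 + G**2 + 2*G + G**3*(1 + G)))
326281/(-237538) + 232544/f(-353) = 326281/(-237538) + 232544/(1/(-5 + (-353)**2 + 2*(-353) + (-353)**3*(1 - 353))) = 326281*(-1/237538) + 232544/(1/(-5 + 124609 - 706 - 43986977*(-352))) = -326281/237538 + 232544/(1/(-5 + 124609 - 706 + 15483415904)) = -326281/237538 + 232544/(1/15483539802) = -326281/237538 + 232544*15483539802 = -326281/237538 + 3600604279716288 = 855280339395247292663/237538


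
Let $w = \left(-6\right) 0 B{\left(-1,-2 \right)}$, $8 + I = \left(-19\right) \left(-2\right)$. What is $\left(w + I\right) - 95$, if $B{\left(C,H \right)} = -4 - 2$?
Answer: $-65$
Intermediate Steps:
$B{\left(C,H \right)} = -6$ ($B{\left(C,H \right)} = -4 - 2 = -6$)
$I = 30$ ($I = -8 - -38 = -8 + 38 = 30$)
$w = 0$ ($w = \left(-6\right) 0 \left(-6\right) = 0 \left(-6\right) = 0$)
$\left(w + I\right) - 95 = \left(0 + 30\right) - 95 = 30 - 95 = -65$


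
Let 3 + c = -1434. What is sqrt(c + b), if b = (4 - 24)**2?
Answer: I*sqrt(1037) ≈ 32.203*I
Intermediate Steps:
c = -1437 (c = -3 - 1434 = -1437)
b = 400 (b = (-20)**2 = 400)
sqrt(c + b) = sqrt(-1437 + 400) = sqrt(-1037) = I*sqrt(1037)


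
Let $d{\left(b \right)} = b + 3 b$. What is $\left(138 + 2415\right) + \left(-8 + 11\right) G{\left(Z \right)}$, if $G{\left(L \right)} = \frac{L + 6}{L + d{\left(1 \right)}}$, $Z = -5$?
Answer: $2550$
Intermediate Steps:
$d{\left(b \right)} = 4 b$
$G{\left(L \right)} = \frac{6 + L}{4 + L}$ ($G{\left(L \right)} = \frac{L + 6}{L + 4 \cdot 1} = \frac{6 + L}{L + 4} = \frac{6 + L}{4 + L}$)
$\left(138 + 2415\right) + \left(-8 + 11\right) G{\left(Z \right)} = \left(138 + 2415\right) + \left(-8 + 11\right) \frac{6 - 5}{4 - 5} = 2553 + 3 \frac{1}{-1} \cdot 1 = 2553 + 3 \left(\left(-1\right) 1\right) = 2553 + 3 \left(-1\right) = 2553 - 3 = 2550$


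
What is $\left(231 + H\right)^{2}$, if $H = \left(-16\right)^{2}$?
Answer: $237169$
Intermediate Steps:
$H = 256$
$\left(231 + H\right)^{2} = \left(231 + 256\right)^{2} = 487^{2} = 237169$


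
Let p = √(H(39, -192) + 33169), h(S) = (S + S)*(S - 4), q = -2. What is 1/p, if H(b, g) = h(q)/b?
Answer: √5605665/431205 ≈ 0.0054907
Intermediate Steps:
h(S) = 2*S*(-4 + S) (h(S) = (2*S)*(-4 + S) = 2*S*(-4 + S))
H(b, g) = 24/b (H(b, g) = (2*(-2)*(-4 - 2))/b = (2*(-2)*(-6))/b = 24/b)
p = √5605665/13 (p = √(24/39 + 33169) = √(24*(1/39) + 33169) = √(8/13 + 33169) = √(431205/13) = √5605665/13 ≈ 182.13)
1/p = 1/(√5605665/13) = √5605665/431205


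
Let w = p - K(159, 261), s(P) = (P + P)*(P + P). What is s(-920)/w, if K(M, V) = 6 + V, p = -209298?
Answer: -677120/41913 ≈ -16.155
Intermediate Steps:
s(P) = 4*P**2 (s(P) = (2*P)*(2*P) = 4*P**2)
w = -209565 (w = -209298 - (6 + 261) = -209298 - 1*267 = -209298 - 267 = -209565)
s(-920)/w = (4*(-920)**2)/(-209565) = (4*846400)*(-1/209565) = 3385600*(-1/209565) = -677120/41913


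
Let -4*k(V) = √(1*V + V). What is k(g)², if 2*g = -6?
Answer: -3/8 ≈ -0.37500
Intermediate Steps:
g = -3 (g = (½)*(-6) = -3)
k(V) = -√2*√V/4 (k(V) = -√(1*V + V)/4 = -√(V + V)/4 = -√2*√V/4)
k(g)² = (-√2*√(-3)/4)² = (-√2*I*√3/4)² = (-I*√6/4)² = -3/8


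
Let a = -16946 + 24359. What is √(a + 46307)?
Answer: 2*√13430 ≈ 231.78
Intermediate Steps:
a = 7413
√(a + 46307) = √(7413 + 46307) = √53720 = 2*√13430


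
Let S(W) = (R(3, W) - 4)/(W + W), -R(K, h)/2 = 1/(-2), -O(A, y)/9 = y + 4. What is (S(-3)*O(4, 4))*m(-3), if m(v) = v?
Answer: 108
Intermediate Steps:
O(A, y) = -36 - 9*y (O(A, y) = -9*(y + 4) = -9*(4 + y) = -36 - 9*y)
R(K, h) = 1 (R(K, h) = -2/(-2) = -2*(-1/2) = 1)
S(W) = -3/(2*W) (S(W) = (1 - 4)/(W + W) = -3*1/(2*W) = -3/(2*W))
(S(-3)*O(4, 4))*m(-3) = ((-3/2/(-3))*(-36 - 9*4))*(-3) = ((-3/2*(-1/3))*(-36 - 36))*(-3) = ((1/2)*(-72))*(-3) = -36*(-3) = 108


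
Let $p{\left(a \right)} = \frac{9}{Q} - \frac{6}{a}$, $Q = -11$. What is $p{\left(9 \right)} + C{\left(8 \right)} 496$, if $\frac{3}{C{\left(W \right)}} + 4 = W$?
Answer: $\frac{12227}{33} \approx 370.52$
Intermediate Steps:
$C{\left(W \right)} = \frac{3}{-4 + W}$
$p{\left(a \right)} = - \frac{9}{11} - \frac{6}{a}$ ($p{\left(a \right)} = \frac{9}{-11} - \frac{6}{a} = 9 \left(- \frac{1}{11}\right) - \frac{6}{a} = - \frac{9}{11} - \frac{6}{a}$)
$p{\left(9 \right)} + C{\left(8 \right)} 496 = \left(- \frac{9}{11} - \frac{6}{9}\right) + \frac{3}{-4 + 8} \cdot 496 = \left(- \frac{9}{11} - \frac{2}{3}\right) + \frac{3}{4} \cdot 496 = \left(- \frac{9}{11} - \frac{2}{3}\right) + 3 \cdot \frac{1}{4} \cdot 496 = - \frac{49}{33} + \frac{3}{4} \cdot 496 = - \frac{49}{33} + 372 = \frac{12227}{33}$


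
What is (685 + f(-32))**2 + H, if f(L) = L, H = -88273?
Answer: 338136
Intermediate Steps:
(685 + f(-32))**2 + H = (685 - 32)**2 - 88273 = 653**2 - 88273 = 426409 - 88273 = 338136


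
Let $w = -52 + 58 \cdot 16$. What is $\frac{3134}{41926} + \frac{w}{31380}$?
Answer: $\frac{5628004}{54818245} \approx 0.10267$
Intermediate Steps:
$w = 876$ ($w = -52 + 928 = 876$)
$\frac{3134}{41926} + \frac{w}{31380} = \frac{3134}{41926} + \frac{876}{31380} = 3134 \cdot \frac{1}{41926} + 876 \cdot \frac{1}{31380} = \frac{1567}{20963} + \frac{73}{2615} = \frac{5628004}{54818245}$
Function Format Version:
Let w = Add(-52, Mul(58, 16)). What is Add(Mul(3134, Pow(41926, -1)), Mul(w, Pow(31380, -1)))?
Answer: Rational(5628004, 54818245) ≈ 0.10267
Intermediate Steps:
w = 876 (w = Add(-52, 928) = 876)
Add(Mul(3134, Pow(41926, -1)), Mul(w, Pow(31380, -1))) = Add(Mul(3134, Pow(41926, -1)), Mul(876, Pow(31380, -1))) = Add(Mul(3134, Rational(1, 41926)), Mul(876, Rational(1, 31380))) = Add(Rational(1567, 20963), Rational(73, 2615)) = Rational(5628004, 54818245)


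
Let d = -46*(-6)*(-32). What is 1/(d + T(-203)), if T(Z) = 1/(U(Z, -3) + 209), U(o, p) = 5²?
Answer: -234/2066687 ≈ -0.00011322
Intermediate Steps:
d = -8832 (d = 276*(-32) = -8832)
U(o, p) = 25
T(Z) = 1/234 (T(Z) = 1/(25 + 209) = 1/234)
1/(d + T(-203)) = 1/(-8832 + 1/234) = 1/(-2066687/234) = -234/2066687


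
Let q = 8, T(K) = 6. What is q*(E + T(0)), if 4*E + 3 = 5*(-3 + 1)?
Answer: 22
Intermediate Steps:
E = -13/4 (E = -¾ + (5*(-3 + 1))/4 = -¾ + (5*(-2))/4 = -¾ + (¼)*(-10) = -¾ - 5/2 = -13/4 ≈ -3.2500)
q*(E + T(0)) = 8*(-13/4 + 6) = 8*(11/4) = 22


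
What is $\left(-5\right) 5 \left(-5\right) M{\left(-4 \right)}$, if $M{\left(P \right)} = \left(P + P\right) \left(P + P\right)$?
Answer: $8000$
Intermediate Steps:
$M{\left(P \right)} = 4 P^{2}$ ($M{\left(P \right)} = 2 P 2 P = 4 P^{2}$)
$\left(-5\right) 5 \left(-5\right) M{\left(-4 \right)} = \left(-5\right) 5 \left(-5\right) 4 \left(-4\right)^{2} = \left(-25\right) \left(-5\right) 4 \cdot 16 = 125 \cdot 64 = 8000$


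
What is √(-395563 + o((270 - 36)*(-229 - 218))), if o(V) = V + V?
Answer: I*√604759 ≈ 777.66*I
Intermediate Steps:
o(V) = 2*V
√(-395563 + o((270 - 36)*(-229 - 218))) = √(-395563 + 2*((270 - 36)*(-229 - 218))) = √(-395563 + 2*(234*(-447))) = √(-395563 + 2*(-104598)) = √(-395563 - 209196) = √(-604759) = I*√604759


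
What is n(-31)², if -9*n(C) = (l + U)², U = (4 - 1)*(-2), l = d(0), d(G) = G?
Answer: 16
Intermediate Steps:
l = 0
U = -6 (U = 3*(-2) = -6)
n(C) = -4 (n(C) = -(0 - 6)²/9 = -⅑*(-6)² = -⅑*36 = -4)
n(-31)² = (-4)² = 16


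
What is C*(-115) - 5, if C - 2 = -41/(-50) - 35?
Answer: 36957/10 ≈ 3695.7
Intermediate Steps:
C = -1609/50 (C = 2 + (-41/(-50) - 35) = 2 + (-41*(-1/50) - 35) = 2 + (41/50 - 35) = 2 - 1709/50 = -1609/50 ≈ -32.180)
C*(-115) - 5 = -1609/50*(-115) - 5 = 37007/10 - 5 = 36957/10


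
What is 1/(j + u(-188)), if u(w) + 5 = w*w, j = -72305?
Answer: -1/36966 ≈ -2.7052e-5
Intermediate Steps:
u(w) = -5 + w² (u(w) = -5 + w*w = -5 + w²)
1/(j + u(-188)) = 1/(-72305 + (-5 + (-188)²)) = 1/(-72305 + (-5 + 35344)) = 1/(-72305 + 35339) = 1/(-36966) = -1/36966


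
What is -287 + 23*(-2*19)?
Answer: -1161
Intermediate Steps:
-287 + 23*(-2*19) = -287 + 23*(-38) = -287 - 874 = -1161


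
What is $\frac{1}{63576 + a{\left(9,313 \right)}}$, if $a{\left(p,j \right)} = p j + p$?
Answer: $\frac{1}{66402} \approx 1.506 \cdot 10^{-5}$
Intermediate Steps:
$a{\left(p,j \right)} = p + j p$ ($a{\left(p,j \right)} = j p + p = p + j p$)
$\frac{1}{63576 + a{\left(9,313 \right)}} = \frac{1}{63576 + 9 \left(1 + 313\right)} = \frac{1}{63576 + 9 \cdot 314} = \frac{1}{63576 + 2826} = \frac{1}{66402}$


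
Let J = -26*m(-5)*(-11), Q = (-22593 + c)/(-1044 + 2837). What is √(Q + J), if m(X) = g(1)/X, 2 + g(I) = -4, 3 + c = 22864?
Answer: 4*√1724713595/8965 ≈ 18.530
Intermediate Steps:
c = 22861 (c = -3 + 22864 = 22861)
g(I) = -6 (g(I) = -2 - 4 = -6)
Q = 268/1793 (Q = (-22593 + 22861)/(-1044 + 2837) = 268/1793 ≈ 0.14947)
m(X) = -6/X
J = 1716/5 (J = -(-156)/(-5)*(-11) = -(-156)*(-1)/5*(-11) = -26*6/5*(-11) = -156/5*(-11) = 1716/5 ≈ 343.20)
√(Q + J) = √(268/1793 + 1716/5) = √(3078128/8965) = 4*√1724713595/8965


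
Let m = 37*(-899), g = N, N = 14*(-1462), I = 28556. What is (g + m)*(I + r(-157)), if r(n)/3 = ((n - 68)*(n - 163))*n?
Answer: 1820591329564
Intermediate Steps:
N = -20468
g = -20468
m = -33263
r(n) = 3*n*(-163 + n)*(-68 + n) (r(n) = 3*(((n - 68)*(n - 163))*n) = 3*(((-68 + n)*(-163 + n))*n) = 3*(((-163 + n)*(-68 + n))*n) = 3*(n*(-163 + n)*(-68 + n)) = 3*n*(-163 + n)*(-68 + n))
(g + m)*(I + r(-157)) = (-20468 - 33263)*(28556 + 3*(-157)*(11084 + (-157)² - 231*(-157))) = -53731*(28556 + 3*(-157)*(11084 + 24649 + 36267)) = -53731*(28556 + 3*(-157)*72000) = -53731*(28556 - 33912000) = -53731*(-33883444) = 1820591329564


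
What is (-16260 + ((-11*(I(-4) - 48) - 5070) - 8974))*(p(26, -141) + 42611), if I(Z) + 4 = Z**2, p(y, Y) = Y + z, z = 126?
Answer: -1273961168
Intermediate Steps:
p(y, Y) = 126 + Y (p(y, Y) = Y + 126 = 126 + Y)
I(Z) = -4 + Z**2
(-16260 + ((-11*(I(-4) - 48) - 5070) - 8974))*(p(26, -141) + 42611) = (-16260 + ((-11*((-4 + (-4)**2) - 48) - 5070) - 8974))*((126 - 141) + 42611) = (-16260 + ((-11*((-4 + 16) - 48) - 5070) - 8974))*(-15 + 42611) = (-16260 + ((-11*(12 - 48) - 5070) - 8974))*42596 = (-16260 + ((-11*(-36) - 5070) - 8974))*42596 = (-16260 + ((396 - 5070) - 8974))*42596 = (-16260 + (-4674 - 8974))*42596 = (-16260 - 13648)*42596 = -29908*42596 = -1273961168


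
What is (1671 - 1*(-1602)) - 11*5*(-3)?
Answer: 3438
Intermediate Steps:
(1671 - 1*(-1602)) - 11*5*(-3) = (1671 + 1602) - 55*(-3) = 3273 + 165 = 3438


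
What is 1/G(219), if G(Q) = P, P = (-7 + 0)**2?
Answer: 1/49 ≈ 0.020408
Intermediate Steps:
P = 49 (P = (-7)**2 = 49)
G(Q) = 49
1/G(219) = 1/49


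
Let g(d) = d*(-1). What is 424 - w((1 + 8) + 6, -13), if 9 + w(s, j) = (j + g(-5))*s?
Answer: 553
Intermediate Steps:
g(d) = -d
w(s, j) = -9 + s*(5 + j) (w(s, j) = -9 + (j - 1*(-5))*s = -9 + (j + 5)*s = -9 + (5 + j)*s = -9 + s*(5 + j))
424 - w((1 + 8) + 6, -13) = 424 - (-9 + 5*((1 + 8) + 6) - 13*((1 + 8) + 6)) = 424 - (-9 + 5*(9 + 6) - 13*(9 + 6)) = 424 - (-9 + 5*15 - 13*15) = 424 - (-9 + 75 - 195) = 424 - 1*(-129) = 424 + 129 = 553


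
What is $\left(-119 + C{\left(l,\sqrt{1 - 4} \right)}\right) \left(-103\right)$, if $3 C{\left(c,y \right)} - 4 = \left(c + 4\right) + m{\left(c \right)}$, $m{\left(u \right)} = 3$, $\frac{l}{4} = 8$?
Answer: $\frac{32342}{3} \approx 10781.0$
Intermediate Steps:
$l = 32$ ($l = 4 \cdot 8 = 32$)
$C{\left(c,y \right)} = \frac{11}{3} + \frac{c}{3}$ ($C{\left(c,y \right)} = \frac{4}{3} + \frac{\left(c + 4\right) + 3}{3} = \frac{4}{3} + \frac{\left(4 + c\right) + 3}{3} = \frac{4}{3} + \frac{7 + c}{3} = \frac{4}{3} + \left(\frac{7}{3} + \frac{c}{3}\right) = \frac{11}{3} + \frac{c}{3}$)
$\left(-119 + C{\left(l,\sqrt{1 - 4} \right)}\right) \left(-103\right) = \left(-119 + \left(\frac{11}{3} + \frac{1}{3} \cdot 32\right)\right) \left(-103\right) = \left(-119 + \left(\frac{11}{3} + \frac{32}{3}\right)\right) \left(-103\right) = \left(-119 + \frac{43}{3}\right) \left(-103\right) = \left(- \frac{314}{3}\right) \left(-103\right) = \frac{32342}{3}$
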